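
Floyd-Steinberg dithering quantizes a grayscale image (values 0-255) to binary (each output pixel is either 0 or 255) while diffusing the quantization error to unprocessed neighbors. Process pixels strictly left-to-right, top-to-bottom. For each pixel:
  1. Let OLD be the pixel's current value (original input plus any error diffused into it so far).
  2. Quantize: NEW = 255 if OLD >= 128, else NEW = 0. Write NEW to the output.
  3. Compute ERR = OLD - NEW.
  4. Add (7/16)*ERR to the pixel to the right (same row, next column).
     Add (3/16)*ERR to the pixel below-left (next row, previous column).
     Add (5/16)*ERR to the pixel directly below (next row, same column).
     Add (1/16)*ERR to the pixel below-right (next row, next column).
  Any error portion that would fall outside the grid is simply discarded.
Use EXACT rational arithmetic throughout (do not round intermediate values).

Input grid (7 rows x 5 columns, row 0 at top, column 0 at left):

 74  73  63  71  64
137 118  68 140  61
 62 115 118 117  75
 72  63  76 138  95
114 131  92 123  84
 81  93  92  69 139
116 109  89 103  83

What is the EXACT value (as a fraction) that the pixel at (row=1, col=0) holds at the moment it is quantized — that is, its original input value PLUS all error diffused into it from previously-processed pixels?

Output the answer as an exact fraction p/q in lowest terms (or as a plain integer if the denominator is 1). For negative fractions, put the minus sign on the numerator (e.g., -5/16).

(0,0): OLD=74 → NEW=0, ERR=74
(0,1): OLD=843/8 → NEW=0, ERR=843/8
(0,2): OLD=13965/128 → NEW=0, ERR=13965/128
(0,3): OLD=243163/2048 → NEW=0, ERR=243163/2048
(0,4): OLD=3799293/32768 → NEW=0, ERR=3799293/32768
(1,0): OLD=23025/128 → NEW=255, ERR=-9615/128
Target (1,0): original=137, with diffused error = 23025/128

Answer: 23025/128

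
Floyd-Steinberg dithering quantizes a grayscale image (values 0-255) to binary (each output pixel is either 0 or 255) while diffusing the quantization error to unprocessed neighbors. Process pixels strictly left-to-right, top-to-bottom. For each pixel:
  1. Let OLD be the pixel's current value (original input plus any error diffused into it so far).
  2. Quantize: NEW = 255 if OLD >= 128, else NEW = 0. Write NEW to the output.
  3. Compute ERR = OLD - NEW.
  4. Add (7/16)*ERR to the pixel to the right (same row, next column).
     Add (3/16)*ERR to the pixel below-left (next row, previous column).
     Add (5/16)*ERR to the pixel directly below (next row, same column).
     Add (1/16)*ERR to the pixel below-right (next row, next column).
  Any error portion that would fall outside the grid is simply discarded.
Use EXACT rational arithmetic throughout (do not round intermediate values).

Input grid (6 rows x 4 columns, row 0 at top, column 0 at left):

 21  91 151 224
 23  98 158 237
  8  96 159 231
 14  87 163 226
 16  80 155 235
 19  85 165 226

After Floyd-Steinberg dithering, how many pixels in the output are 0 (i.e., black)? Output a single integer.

Answer: 12

Derivation:
(0,0): OLD=21 → NEW=0, ERR=21
(0,1): OLD=1603/16 → NEW=0, ERR=1603/16
(0,2): OLD=49877/256 → NEW=255, ERR=-15403/256
(0,3): OLD=809683/4096 → NEW=255, ERR=-234797/4096
(1,0): OLD=12377/256 → NEW=0, ERR=12377/256
(1,1): OLD=287727/2048 → NEW=255, ERR=-234513/2048
(1,2): OLD=5545243/65536 → NEW=0, ERR=5545243/65536
(1,3): OLD=264602285/1048576 → NEW=255, ERR=-2784595/1048576
(2,0): OLD=53685/32768 → NEW=0, ERR=53685/32768
(2,1): OLD=83697047/1048576 → NEW=0, ERR=83697047/1048576
(2,2): OLD=446081459/2097152 → NEW=255, ERR=-88692301/2097152
(2,3): OLD=7279829511/33554432 → NEW=255, ERR=-1276550649/33554432
(3,0): OLD=494561765/16777216 → NEW=0, ERR=494561765/16777216
(3,1): OLD=31410452283/268435456 → NEW=0, ERR=31410452283/268435456
(3,2): OLD=853978991045/4294967296 → NEW=255, ERR=-241237669435/4294967296
(3,3): OLD=12843303808483/68719476736 → NEW=255, ERR=-4680162759197/68719476736
(4,0): OLD=202515774785/4294967296 → NEW=0, ERR=202515774785/4294967296
(4,1): OLD=4415449774275/34359738368 → NEW=255, ERR=-4346283509565/34359738368
(4,2): OLD=84277907123427/1099511627776 → NEW=0, ERR=84277907123427/1099511627776
(4,3): OLD=4287939206190629/17592186044416 → NEW=255, ERR=-198068235135451/17592186044416
(5,0): OLD=5507140926577/549755813888 → NEW=0, ERR=5507140926577/549755813888
(5,1): OLD=1181708184932279/17592186044416 → NEW=0, ERR=1181708184932279/17592186044416
(5,2): OLD=1832439348729835/8796093022208 → NEW=255, ERR=-410564371933205/8796093022208
(5,3): OLD=58223548867840963/281474976710656 → NEW=255, ERR=-13552570193376317/281474976710656
Output grid:
  Row 0: ..##  (2 black, running=2)
  Row 1: .#.#  (2 black, running=4)
  Row 2: ..##  (2 black, running=6)
  Row 3: ..##  (2 black, running=8)
  Row 4: .#.#  (2 black, running=10)
  Row 5: ..##  (2 black, running=12)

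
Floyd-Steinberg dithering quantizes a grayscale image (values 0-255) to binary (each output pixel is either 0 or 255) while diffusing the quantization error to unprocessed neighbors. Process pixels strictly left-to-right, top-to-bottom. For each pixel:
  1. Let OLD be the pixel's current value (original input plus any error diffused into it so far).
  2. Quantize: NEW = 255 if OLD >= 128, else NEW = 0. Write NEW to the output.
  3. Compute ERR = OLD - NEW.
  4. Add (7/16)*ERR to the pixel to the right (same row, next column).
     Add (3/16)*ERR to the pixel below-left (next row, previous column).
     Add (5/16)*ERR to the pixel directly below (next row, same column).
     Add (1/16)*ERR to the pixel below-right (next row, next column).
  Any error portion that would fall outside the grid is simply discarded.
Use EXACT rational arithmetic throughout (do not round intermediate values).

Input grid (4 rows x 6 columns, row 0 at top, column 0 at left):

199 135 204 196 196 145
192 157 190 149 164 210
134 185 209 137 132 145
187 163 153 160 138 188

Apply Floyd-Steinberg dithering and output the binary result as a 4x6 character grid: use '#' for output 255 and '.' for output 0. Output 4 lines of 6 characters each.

(0,0): OLD=199 → NEW=255, ERR=-56
(0,1): OLD=221/2 → NEW=0, ERR=221/2
(0,2): OLD=8075/32 → NEW=255, ERR=-85/32
(0,3): OLD=99757/512 → NEW=255, ERR=-30803/512
(0,4): OLD=1390011/8192 → NEW=255, ERR=-698949/8192
(0,5): OLD=14112797/131072 → NEW=0, ERR=14112797/131072
(1,0): OLD=6247/32 → NEW=255, ERR=-1913/32
(1,1): OLD=41313/256 → NEW=255, ERR=-23967/256
(1,2): OLD=1178309/8192 → NEW=255, ERR=-910651/8192
(1,3): OLD=2143081/32768 → NEW=0, ERR=2143081/32768
(1,4): OLD=382476099/2097152 → NEW=255, ERR=-152297661/2097152
(1,5): OLD=6930439909/33554432 → NEW=255, ERR=-1625940251/33554432
(2,0): OLD=400443/4096 → NEW=0, ERR=400443/4096
(2,1): OLD=22798121/131072 → NEW=255, ERR=-10625239/131072
(2,2): OLD=304521883/2097152 → NEW=255, ERR=-230251877/2097152
(2,3): OLD=1490480163/16777216 → NEW=0, ERR=1490480163/16777216
(2,4): OLD=76866563977/536870912 → NEW=255, ERR=-60035518583/536870912
(2,5): OLD=656228464463/8589934592 → NEW=0, ERR=656228464463/8589934592
(3,0): OLD=424362587/2097152 → NEW=255, ERR=-110411173/2097152
(3,1): OLD=1680373135/16777216 → NEW=0, ERR=1680373135/16777216
(3,2): OLD=23367285765/134217728 → NEW=255, ERR=-10858234875/134217728
(3,3): OLD=1069784748039/8589934592 → NEW=0, ERR=1069784748039/8589934592
(3,4): OLD=12192019282807/68719476736 → NEW=255, ERR=-5331447284873/68719476736
(3,5): OLD=187952647227673/1099511627776 → NEW=255, ERR=-92422817855207/1099511627776
Row 0: #.###.
Row 1: ###.##
Row 2: .##.#.
Row 3: #.#.##

Answer: #.###.
###.##
.##.#.
#.#.##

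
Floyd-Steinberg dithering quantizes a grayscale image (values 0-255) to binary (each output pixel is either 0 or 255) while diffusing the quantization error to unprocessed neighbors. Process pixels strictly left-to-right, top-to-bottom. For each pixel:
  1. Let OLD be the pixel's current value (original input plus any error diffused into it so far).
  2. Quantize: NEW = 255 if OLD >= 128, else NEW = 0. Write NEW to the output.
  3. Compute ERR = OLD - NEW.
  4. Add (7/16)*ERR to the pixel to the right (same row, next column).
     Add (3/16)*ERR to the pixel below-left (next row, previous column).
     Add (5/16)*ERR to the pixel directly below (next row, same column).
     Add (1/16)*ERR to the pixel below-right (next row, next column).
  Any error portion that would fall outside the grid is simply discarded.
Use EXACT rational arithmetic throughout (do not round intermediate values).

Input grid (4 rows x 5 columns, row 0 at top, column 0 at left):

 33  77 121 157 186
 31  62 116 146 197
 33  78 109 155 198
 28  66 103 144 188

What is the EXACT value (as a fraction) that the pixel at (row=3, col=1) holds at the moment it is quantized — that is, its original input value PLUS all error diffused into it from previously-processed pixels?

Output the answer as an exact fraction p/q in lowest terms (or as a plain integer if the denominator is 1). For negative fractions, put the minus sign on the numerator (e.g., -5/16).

Answer: 21962665981/134217728

Derivation:
(0,0): OLD=33 → NEW=0, ERR=33
(0,1): OLD=1463/16 → NEW=0, ERR=1463/16
(0,2): OLD=41217/256 → NEW=255, ERR=-24063/256
(0,3): OLD=474631/4096 → NEW=0, ERR=474631/4096
(0,4): OLD=15512113/65536 → NEW=255, ERR=-1199567/65536
(1,0): OLD=14965/256 → NEW=0, ERR=14965/256
(1,1): OLD=206003/2048 → NEW=0, ERR=206003/2048
(1,2): OLD=10359599/65536 → NEW=255, ERR=-6352081/65536
(1,3): OLD=34209795/262144 → NEW=255, ERR=-32636925/262144
(1,4): OLD=604204457/4194304 → NEW=255, ERR=-465343063/4194304
(2,0): OLD=2297953/32768 → NEW=0, ERR=2297953/32768
(2,1): OLD=131695547/1048576 → NEW=0, ERR=131695547/1048576
(2,2): OLD=1956249329/16777216 → NEW=0, ERR=1956249329/16777216
(2,3): OLD=37647175491/268435456 → NEW=255, ERR=-30803865789/268435456
(2,4): OLD=452446472725/4294967296 → NEW=0, ERR=452446472725/4294967296
(3,0): OLD=1232521169/16777216 → NEW=0, ERR=1232521169/16777216
(3,1): OLD=21962665981/134217728 → NEW=255, ERR=-12262854659/134217728
Target (3,1): original=66, with diffused error = 21962665981/134217728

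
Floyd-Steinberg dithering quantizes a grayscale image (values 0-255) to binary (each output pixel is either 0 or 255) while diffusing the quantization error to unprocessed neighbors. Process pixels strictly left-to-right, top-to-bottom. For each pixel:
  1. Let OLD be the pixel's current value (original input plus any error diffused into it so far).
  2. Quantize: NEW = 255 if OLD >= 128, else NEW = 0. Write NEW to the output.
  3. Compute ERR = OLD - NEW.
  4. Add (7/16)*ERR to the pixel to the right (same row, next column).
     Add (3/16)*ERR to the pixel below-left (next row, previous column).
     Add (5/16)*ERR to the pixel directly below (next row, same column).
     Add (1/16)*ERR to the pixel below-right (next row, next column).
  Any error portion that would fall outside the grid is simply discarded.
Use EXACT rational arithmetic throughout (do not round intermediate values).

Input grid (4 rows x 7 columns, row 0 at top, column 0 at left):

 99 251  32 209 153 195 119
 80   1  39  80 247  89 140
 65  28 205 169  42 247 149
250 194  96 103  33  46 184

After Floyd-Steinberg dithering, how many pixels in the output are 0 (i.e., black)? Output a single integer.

Answer: 15

Derivation:
(0,0): OLD=99 → NEW=0, ERR=99
(0,1): OLD=4709/16 → NEW=255, ERR=629/16
(0,2): OLD=12595/256 → NEW=0, ERR=12595/256
(0,3): OLD=944229/4096 → NEW=255, ERR=-100251/4096
(0,4): OLD=9325251/65536 → NEW=255, ERR=-7386429/65536
(0,5): OLD=152767317/1048576 → NEW=255, ERR=-114619563/1048576
(0,6): OLD=1194151763/16777216 → NEW=0, ERR=1194151763/16777216
(1,0): OLD=30287/256 → NEW=0, ERR=30287/256
(1,1): OLD=164777/2048 → NEW=0, ERR=164777/2048
(1,2): OLD=5730653/65536 → NEW=0, ERR=5730653/65536
(1,3): OLD=24261401/262144 → NEW=0, ERR=24261401/262144
(1,4): OLD=3862854315/16777216 → NEW=255, ERR=-415335765/16777216
(1,5): OLD=6752684827/134217728 → NEW=0, ERR=6752684827/134217728
(1,6): OLD=381011270965/2147483648 → NEW=255, ERR=-166597059275/2147483648
(2,0): OLD=3835731/32768 → NEW=0, ERR=3835731/32768
(2,1): OLD=134370113/1048576 → NEW=255, ERR=-133016767/1048576
(2,2): OLD=3342166787/16777216 → NEW=255, ERR=-936023293/16777216
(2,3): OLD=23399058603/134217728 → NEW=255, ERR=-10826462037/134217728
(2,4): OLD=15237770075/1073741824 → NEW=0, ERR=15237770075/1073741824
(2,5): OLD=8687444788361/34359738368 → NEW=255, ERR=-74288495479/34359738368
(2,6): OLD=69794519374671/549755813888 → NEW=0, ERR=69794519374671/549755813888
(3,0): OLD=4408970659/16777216 → NEW=255, ERR=130780579/16777216
(3,1): OLD=20753212775/134217728 → NEW=255, ERR=-13472307865/134217728
(3,2): OLD=12452905573/1073741824 → NEW=0, ERR=12452905573/1073741824
(3,3): OLD=352361550739/4294967296 → NEW=0, ERR=352361550739/4294967296
(3,4): OLD=37317792143779/549755813888 → NEW=0, ERR=37317792143779/549755813888
(3,5): OLD=438543520396057/4398046511104 → NEW=0, ERR=438543520396057/4398046511104
(3,6): OLD=18799925419028103/70368744177664 → NEW=255, ERR=855895653723783/70368744177664
Output grid:
  Row 0: .#.###.  (3 black, running=3)
  Row 1: ....#.#  (5 black, running=8)
  Row 2: .###.#.  (3 black, running=11)
  Row 3: ##....#  (4 black, running=15)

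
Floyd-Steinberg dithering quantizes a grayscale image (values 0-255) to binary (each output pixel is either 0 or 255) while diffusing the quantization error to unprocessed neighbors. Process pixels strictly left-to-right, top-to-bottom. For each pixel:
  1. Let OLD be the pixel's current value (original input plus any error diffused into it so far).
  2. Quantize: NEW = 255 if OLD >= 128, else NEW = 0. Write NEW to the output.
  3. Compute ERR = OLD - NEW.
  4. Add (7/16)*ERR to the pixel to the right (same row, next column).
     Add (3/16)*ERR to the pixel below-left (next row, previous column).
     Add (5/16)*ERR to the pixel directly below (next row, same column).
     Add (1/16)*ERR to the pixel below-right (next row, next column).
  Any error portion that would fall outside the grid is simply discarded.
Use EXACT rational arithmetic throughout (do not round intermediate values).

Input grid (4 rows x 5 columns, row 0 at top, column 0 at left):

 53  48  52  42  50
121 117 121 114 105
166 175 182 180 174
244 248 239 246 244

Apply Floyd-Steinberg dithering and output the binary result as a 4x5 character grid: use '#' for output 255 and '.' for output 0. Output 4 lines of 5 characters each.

(0,0): OLD=53 → NEW=0, ERR=53
(0,1): OLD=1139/16 → NEW=0, ERR=1139/16
(0,2): OLD=21285/256 → NEW=0, ERR=21285/256
(0,3): OLD=321027/4096 → NEW=0, ERR=321027/4096
(0,4): OLD=5523989/65536 → NEW=0, ERR=5523989/65536
(1,0): OLD=38633/256 → NEW=255, ERR=-26647/256
(1,1): OLD=230623/2048 → NEW=0, ERR=230623/2048
(1,2): OLD=14116043/65536 → NEW=255, ERR=-2595637/65536
(1,3): OLD=37267823/262144 → NEW=255, ERR=-29578897/262144
(1,4): OLD=364375149/4194304 → NEW=0, ERR=364375149/4194304
(2,0): OLD=5065477/32768 → NEW=255, ERR=-3290363/32768
(2,1): OLD=159726855/1048576 → NEW=255, ERR=-107660025/1048576
(2,2): OLD=1855314389/16777216 → NEW=0, ERR=1855314389/16777216
(2,3): OLD=55548354479/268435456 → NEW=255, ERR=-12902686801/268435456
(2,4): OLD=743316759049/4294967296 → NEW=255, ERR=-351899901431/4294967296
(3,0): OLD=3244202549/16777216 → NEW=255, ERR=-1033987531/16777216
(3,1): OLD=27301277841/134217728 → NEW=255, ERR=-6924242799/134217728
(3,2): OLD=1011713908875/4294967296 → NEW=255, ERR=-83502751605/4294967296
(3,3): OLD=1838439731379/8589934592 → NEW=255, ERR=-351993589581/8589934592
(3,4): OLD=27139264528159/137438953472 → NEW=255, ERR=-7907668607201/137438953472
Row 0: .....
Row 1: #.##.
Row 2: ##.##
Row 3: #####

Answer: .....
#.##.
##.##
#####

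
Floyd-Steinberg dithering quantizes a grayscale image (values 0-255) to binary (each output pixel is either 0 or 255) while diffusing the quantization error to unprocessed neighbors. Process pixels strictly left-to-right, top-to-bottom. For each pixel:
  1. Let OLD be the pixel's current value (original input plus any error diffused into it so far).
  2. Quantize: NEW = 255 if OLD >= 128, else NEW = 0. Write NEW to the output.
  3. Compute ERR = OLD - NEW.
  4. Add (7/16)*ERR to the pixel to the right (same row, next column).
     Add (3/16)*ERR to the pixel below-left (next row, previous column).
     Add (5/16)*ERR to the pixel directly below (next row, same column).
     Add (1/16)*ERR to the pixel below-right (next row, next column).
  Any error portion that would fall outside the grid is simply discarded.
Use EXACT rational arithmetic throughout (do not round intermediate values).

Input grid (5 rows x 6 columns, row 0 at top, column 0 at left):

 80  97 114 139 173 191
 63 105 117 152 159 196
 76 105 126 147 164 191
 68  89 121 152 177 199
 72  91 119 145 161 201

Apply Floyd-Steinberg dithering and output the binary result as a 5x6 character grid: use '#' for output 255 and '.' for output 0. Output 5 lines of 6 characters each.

(0,0): OLD=80 → NEW=0, ERR=80
(0,1): OLD=132 → NEW=255, ERR=-123
(0,2): OLD=963/16 → NEW=0, ERR=963/16
(0,3): OLD=42325/256 → NEW=255, ERR=-22955/256
(0,4): OLD=547923/4096 → NEW=255, ERR=-496557/4096
(0,5): OLD=9041477/65536 → NEW=255, ERR=-7670203/65536
(1,0): OLD=1039/16 → NEW=0, ERR=1039/16
(1,1): OLD=14241/128 → NEW=0, ERR=14241/128
(1,2): OLD=655293/4096 → NEW=255, ERR=-389187/4096
(1,3): OLD=1039405/16384 → NEW=0, ERR=1039405/16384
(1,4): OLD=127215275/1048576 → NEW=0, ERR=127215275/1048576
(1,5): OLD=3438106429/16777216 → NEW=255, ERR=-840083651/16777216
(2,0): OLD=239931/2048 → NEW=0, ERR=239931/2048
(2,1): OLD=11617297/65536 → NEW=255, ERR=-5094383/65536
(2,2): OLD=85089187/1048576 → NEW=0, ERR=85089187/1048576
(2,3): OLD=1838249307/8388608 → NEW=255, ERR=-300845733/8388608
(2,4): OLD=48532896289/268435456 → NEW=255, ERR=-19918144991/268435456
(2,5): OLD=646272156919/4294967296 → NEW=255, ERR=-448944503561/4294967296
(3,0): OLD=94408979/1048576 → NEW=0, ERR=94408979/1048576
(3,1): OLD=1062298335/8388608 → NEW=0, ERR=1062298335/8388608
(3,2): OLD=12762691345/67108864 → NEW=255, ERR=-4350068975/67108864
(3,3): OLD=444926177311/4294967296 → NEW=0, ERR=444926177311/4294967296
(3,4): OLD=6091756249095/34359738368 → NEW=255, ERR=-2669977034745/34359738368
(3,5): OLD=70204265019209/549755813888 → NEW=0, ERR=70204265019209/549755813888
(4,0): OLD=16626930581/134217728 → NEW=0, ERR=16626930581/134217728
(4,1): OLD=382777328297/2147483648 → NEW=255, ERR=-164831001943/2147483648
(4,2): OLD=6356636911835/68719476736 → NEW=0, ERR=6356636911835/68719476736
(4,3): OLD=219045405756375/1099511627776 → NEW=255, ERR=-61330059326505/1099511627776
(4,4): OLD=2510961903813111/17592186044416 → NEW=255, ERR=-1975045537512969/17592186044416
(4,5): OLD=52616805717535073/281474976710656 → NEW=255, ERR=-19159313343682207/281474976710656
Row 0: .#.###
Row 1: ..#..#
Row 2: .#.###
Row 3: ..#.#.
Row 4: .#.###

Answer: .#.###
..#..#
.#.###
..#.#.
.#.###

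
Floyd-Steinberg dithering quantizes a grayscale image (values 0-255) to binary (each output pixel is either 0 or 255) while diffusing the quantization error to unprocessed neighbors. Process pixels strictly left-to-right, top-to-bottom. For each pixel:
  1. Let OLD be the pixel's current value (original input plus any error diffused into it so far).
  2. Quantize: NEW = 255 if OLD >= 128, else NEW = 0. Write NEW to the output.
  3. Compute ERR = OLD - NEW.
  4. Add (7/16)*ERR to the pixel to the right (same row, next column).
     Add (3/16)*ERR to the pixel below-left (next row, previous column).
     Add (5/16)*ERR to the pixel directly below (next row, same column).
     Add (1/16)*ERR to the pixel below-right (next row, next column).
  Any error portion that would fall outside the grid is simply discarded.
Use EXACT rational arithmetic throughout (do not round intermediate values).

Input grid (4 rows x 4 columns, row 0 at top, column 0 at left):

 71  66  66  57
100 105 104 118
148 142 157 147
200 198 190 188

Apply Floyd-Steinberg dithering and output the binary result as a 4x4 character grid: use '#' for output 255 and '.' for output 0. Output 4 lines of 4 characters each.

(0,0): OLD=71 → NEW=0, ERR=71
(0,1): OLD=1553/16 → NEW=0, ERR=1553/16
(0,2): OLD=27767/256 → NEW=0, ERR=27767/256
(0,3): OLD=427841/4096 → NEW=0, ERR=427841/4096
(1,0): OLD=35939/256 → NEW=255, ERR=-29341/256
(1,1): OLD=225205/2048 → NEW=0, ERR=225205/2048
(1,2): OLD=13871065/65536 → NEW=255, ERR=-2840615/65536
(1,3): OLD=145183295/1048576 → NEW=255, ERR=-122203585/1048576
(2,0): OLD=4351639/32768 → NEW=255, ERR=-4004201/32768
(2,1): OLD=112838637/1048576 → NEW=0, ERR=112838637/1048576
(2,2): OLD=368167297/2097152 → NEW=255, ERR=-166606463/2097152
(2,3): OLD=2453320733/33554432 → NEW=0, ERR=2453320733/33554432
(3,0): OLD=3053286951/16777216 → NEW=255, ERR=-1224903129/16777216
(3,1): OLD=47554283321/268435456 → NEW=255, ERR=-20896757959/268435456
(3,2): OLD=650904732871/4294967296 → NEW=255, ERR=-444311927609/4294967296
(3,3): OLD=11037993366001/68719476736 → NEW=255, ERR=-6485473201679/68719476736
Row 0: ....
Row 1: #.##
Row 2: #.#.
Row 3: ####

Answer: ....
#.##
#.#.
####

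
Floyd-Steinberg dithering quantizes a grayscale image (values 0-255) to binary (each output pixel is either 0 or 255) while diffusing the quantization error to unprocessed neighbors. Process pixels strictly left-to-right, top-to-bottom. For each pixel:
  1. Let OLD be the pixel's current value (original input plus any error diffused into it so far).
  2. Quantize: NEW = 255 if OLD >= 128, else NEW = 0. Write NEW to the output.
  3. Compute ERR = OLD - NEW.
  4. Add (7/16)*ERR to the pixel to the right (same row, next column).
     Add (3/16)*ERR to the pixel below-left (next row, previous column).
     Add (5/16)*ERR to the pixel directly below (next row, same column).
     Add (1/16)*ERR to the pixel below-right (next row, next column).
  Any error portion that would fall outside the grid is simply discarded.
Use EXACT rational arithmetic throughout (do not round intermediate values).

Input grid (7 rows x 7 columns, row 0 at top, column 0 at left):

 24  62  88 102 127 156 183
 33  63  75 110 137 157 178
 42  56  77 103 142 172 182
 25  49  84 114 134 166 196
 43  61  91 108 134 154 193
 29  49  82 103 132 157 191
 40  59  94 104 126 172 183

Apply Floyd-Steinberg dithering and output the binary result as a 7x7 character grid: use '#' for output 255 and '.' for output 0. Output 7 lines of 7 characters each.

Answer: ...#.##
.#..#.#
...#.##
..#.#.#
..#.###
...#..#
.#..###

Derivation:
(0,0): OLD=24 → NEW=0, ERR=24
(0,1): OLD=145/2 → NEW=0, ERR=145/2
(0,2): OLD=3831/32 → NEW=0, ERR=3831/32
(0,3): OLD=79041/512 → NEW=255, ERR=-51519/512
(0,4): OLD=679751/8192 → NEW=0, ERR=679751/8192
(0,5): OLD=25205489/131072 → NEW=255, ERR=-8217871/131072
(0,6): OLD=326253719/2097152 → NEW=255, ERR=-208520041/2097152
(1,0): OLD=1731/32 → NEW=0, ERR=1731/32
(1,1): OLD=34117/256 → NEW=255, ERR=-31163/256
(1,2): OLD=367161/8192 → NEW=0, ERR=367161/8192
(1,3): OLD=3971629/32768 → NEW=0, ERR=3971629/32768
(1,4): OLD=415053039/2097152 → NEW=255, ERR=-119720721/2097152
(1,5): OLD=1660513615/16777216 → NEW=0, ERR=1660513615/16777216
(1,6): OLD=50012417345/268435456 → NEW=255, ERR=-18438623935/268435456
(2,0): OLD=147783/4096 → NEW=0, ERR=147783/4096
(2,1): OLD=5967533/131072 → NEW=0, ERR=5967533/131072
(2,2): OLD=264330407/2097152 → NEW=0, ERR=264330407/2097152
(2,3): OLD=3156085839/16777216 → NEW=255, ERR=-1122104241/16777216
(2,4): OLD=16244645559/134217728 → NEW=0, ERR=16244645559/134217728
(2,5): OLD=1028360377845/4294967296 → NEW=255, ERR=-66856282635/4294967296
(2,6): OLD=10988952358147/68719476736 → NEW=255, ERR=-6534514209533/68719476736
(3,0): OLD=93976679/2097152 → NEW=0, ERR=93976679/2097152
(3,1): OLD=1824031339/16777216 → NEW=0, ERR=1824031339/16777216
(3,2): OLD=21643772729/134217728 → NEW=255, ERR=-12581747911/134217728
(3,3): OLD=44376953395/536870912 → NEW=0, ERR=44376953395/536870912
(3,4): OLD=13804835028583/68719476736 → NEW=255, ERR=-3718631539097/68719476736
(3,5): OLD=69926861361973/549755813888 → NEW=0, ERR=69926861361973/549755813888
(3,6): OLD=1943584089327979/8796093022208 → NEW=255, ERR=-299419631335061/8796093022208
(4,0): OLD=20773885785/268435456 → NEW=0, ERR=20773885785/268435456
(4,1): OLD=489871240117/4294967296 → NEW=0, ERR=489871240117/4294967296
(4,2): OLD=9201490302299/68719476736 → NEW=255, ERR=-8321976265381/68719476736
(4,3): OLD=35648461283609/549755813888 → NEW=0, ERR=35648461283609/549755813888
(4,4): OLD=767346508379827/4398046511104 → NEW=255, ERR=-354155351951693/4398046511104
(4,5): OLD=20935303457345051/140737488355328 → NEW=255, ERR=-14952756073263589/140737488355328
(4,6): OLD=323875777530267949/2251799813685248 → NEW=255, ERR=-250333174959470291/2251799813685248
(5,0): OLD=5124389408495/68719476736 → NEW=0, ERR=5124389408495/68719476736
(5,1): OLD=54644340397333/549755813888 → NEW=0, ERR=54644340397333/549755813888
(5,2): OLD=470279931286475/4398046511104 → NEW=0, ERR=470279931286475/4398046511104
(5,3): OLD=5185403041904807/35184372088832 → NEW=255, ERR=-3786611840747353/35184372088832
(5,4): OLD=98815325422069109/2251799813685248 → NEW=0, ERR=98815325422069109/2251799813685248
(5,5): OLD=2109840429496530965/18014398509481984 → NEW=0, ERR=2109840429496530965/18014398509481984
(5,6): OLD=57893605075696108827/288230376151711744 → NEW=255, ERR=-15605140842990385893/288230376151711744
(6,0): OLD=720752318420119/8796093022208 → NEW=0, ERR=720752318420119/8796093022208
(6,1): OLD=21197926705698035/140737488355328 → NEW=255, ERR=-14690132824910605/140737488355328
(6,2): OLD=152632650770624089/2251799813685248 → NEW=0, ERR=152632650770624089/2251799813685248
(6,3): OLD=2070468478706175431/18014398509481984 → NEW=0, ERR=2070468478706175431/18014398509481984
(6,4): OLD=7394211973621077535/36028797018963968 → NEW=255, ERR=-1793131266214734305/36028797018963968
(6,5): OLD=827414817746261763881/4611686018427387904 → NEW=255, ERR=-348565116952722151639/4611686018427387904
(6,6): OLD=10354768725798217777039/73786976294838206464 → NEW=255, ERR=-8460910229385524871281/73786976294838206464
Row 0: ...#.##
Row 1: .#..#.#
Row 2: ...#.##
Row 3: ..#.#.#
Row 4: ..#.###
Row 5: ...#..#
Row 6: .#..###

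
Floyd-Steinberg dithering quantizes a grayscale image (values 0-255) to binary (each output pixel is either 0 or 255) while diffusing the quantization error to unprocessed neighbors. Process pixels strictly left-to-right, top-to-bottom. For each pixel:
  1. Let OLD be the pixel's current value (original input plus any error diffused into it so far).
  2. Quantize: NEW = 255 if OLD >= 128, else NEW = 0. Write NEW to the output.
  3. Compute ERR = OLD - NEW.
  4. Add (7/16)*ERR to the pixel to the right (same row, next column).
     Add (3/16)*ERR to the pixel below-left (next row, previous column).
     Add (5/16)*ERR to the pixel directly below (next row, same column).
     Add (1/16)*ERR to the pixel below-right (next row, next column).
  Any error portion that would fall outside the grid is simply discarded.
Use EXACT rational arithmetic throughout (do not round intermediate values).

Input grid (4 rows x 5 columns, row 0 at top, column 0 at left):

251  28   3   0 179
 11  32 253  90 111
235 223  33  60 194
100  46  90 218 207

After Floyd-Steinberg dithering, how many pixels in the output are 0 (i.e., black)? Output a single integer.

(0,0): OLD=251 → NEW=255, ERR=-4
(0,1): OLD=105/4 → NEW=0, ERR=105/4
(0,2): OLD=927/64 → NEW=0, ERR=927/64
(0,3): OLD=6489/1024 → NEW=0, ERR=6489/1024
(0,4): OLD=2978159/16384 → NEW=255, ERR=-1199761/16384
(1,0): OLD=939/64 → NEW=0, ERR=939/64
(1,1): OLD=25133/512 → NEW=0, ERR=25133/512
(1,2): OLD=4617521/16384 → NEW=255, ERR=439601/16384
(1,3): OLD=5956829/65536 → NEW=0, ERR=5956829/65536
(1,4): OLD=134509815/1048576 → NEW=255, ERR=-132877065/1048576
(2,0): OLD=2038079/8192 → NEW=255, ERR=-50881/8192
(2,1): OLD=63326245/262144 → NEW=255, ERR=-3520475/262144
(2,2): OLD=233286831/4194304 → NEW=0, ERR=233286831/4194304
(2,3): OLD=6083738013/67108864 → NEW=0, ERR=6083738013/67108864
(2,4): OLD=214471212043/1073741824 → NEW=255, ERR=-59332953077/1073741824
(3,0): OLD=400728015/4194304 → NEW=0, ERR=400728015/4194304
(3,1): OLD=3142137635/33554432 → NEW=0, ERR=3142137635/33554432
(3,2): OLD=176639609969/1073741824 → NEW=255, ERR=-97164555151/1073741824
(3,3): OLD=429185150825/2147483648 → NEW=255, ERR=-118423179415/2147483648
(3,4): OLD=5884853671917/34359738368 → NEW=255, ERR=-2876879611923/34359738368
Output grid:
  Row 0: #...#  (3 black, running=3)
  Row 1: ..#.#  (3 black, running=6)
  Row 2: ##..#  (2 black, running=8)
  Row 3: ..###  (2 black, running=10)

Answer: 10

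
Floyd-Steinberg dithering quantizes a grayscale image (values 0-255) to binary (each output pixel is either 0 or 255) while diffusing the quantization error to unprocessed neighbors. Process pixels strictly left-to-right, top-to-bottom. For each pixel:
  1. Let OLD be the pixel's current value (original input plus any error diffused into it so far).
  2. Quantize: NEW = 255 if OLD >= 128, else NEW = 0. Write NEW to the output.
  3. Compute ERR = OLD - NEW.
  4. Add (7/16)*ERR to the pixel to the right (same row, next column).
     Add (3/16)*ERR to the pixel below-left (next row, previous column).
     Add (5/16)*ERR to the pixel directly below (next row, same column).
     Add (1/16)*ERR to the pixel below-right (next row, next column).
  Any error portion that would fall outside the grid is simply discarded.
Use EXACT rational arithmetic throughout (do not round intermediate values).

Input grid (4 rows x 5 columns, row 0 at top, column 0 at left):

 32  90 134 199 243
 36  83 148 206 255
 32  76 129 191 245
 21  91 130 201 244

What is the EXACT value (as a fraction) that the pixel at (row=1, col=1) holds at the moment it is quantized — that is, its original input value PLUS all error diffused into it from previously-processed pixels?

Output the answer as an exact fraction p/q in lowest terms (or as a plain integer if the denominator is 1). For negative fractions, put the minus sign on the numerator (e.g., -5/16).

Answer: 132

Derivation:
(0,0): OLD=32 → NEW=0, ERR=32
(0,1): OLD=104 → NEW=0, ERR=104
(0,2): OLD=359/2 → NEW=255, ERR=-151/2
(0,3): OLD=5311/32 → NEW=255, ERR=-2849/32
(0,4): OLD=104473/512 → NEW=255, ERR=-26087/512
(1,0): OLD=131/2 → NEW=0, ERR=131/2
(1,1): OLD=132 → NEW=255, ERR=-123
Target (1,1): original=83, with diffused error = 132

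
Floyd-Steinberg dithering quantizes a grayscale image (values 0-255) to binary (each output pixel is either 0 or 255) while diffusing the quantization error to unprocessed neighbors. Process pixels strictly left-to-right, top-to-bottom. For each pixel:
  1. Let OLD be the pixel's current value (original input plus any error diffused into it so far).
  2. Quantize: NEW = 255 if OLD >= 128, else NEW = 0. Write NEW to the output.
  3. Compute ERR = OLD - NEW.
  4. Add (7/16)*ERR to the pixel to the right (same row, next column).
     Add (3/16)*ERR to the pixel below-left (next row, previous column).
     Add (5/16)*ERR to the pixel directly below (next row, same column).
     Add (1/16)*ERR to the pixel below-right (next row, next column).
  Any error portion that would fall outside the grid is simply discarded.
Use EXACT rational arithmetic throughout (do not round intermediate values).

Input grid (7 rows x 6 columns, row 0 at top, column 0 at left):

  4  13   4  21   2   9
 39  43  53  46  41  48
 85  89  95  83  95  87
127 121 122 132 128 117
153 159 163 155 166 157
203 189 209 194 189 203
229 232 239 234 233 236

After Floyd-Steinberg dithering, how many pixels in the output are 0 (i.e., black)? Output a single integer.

(0,0): OLD=4 → NEW=0, ERR=4
(0,1): OLD=59/4 → NEW=0, ERR=59/4
(0,2): OLD=669/64 → NEW=0, ERR=669/64
(0,3): OLD=26187/1024 → NEW=0, ERR=26187/1024
(0,4): OLD=216077/16384 → NEW=0, ERR=216077/16384
(0,5): OLD=3871835/262144 → NEW=0, ERR=3871835/262144
(1,0): OLD=2753/64 → NEW=0, ERR=2753/64
(1,1): OLD=35143/512 → NEW=0, ERR=35143/512
(1,2): OLD=1507539/16384 → NEW=0, ERR=1507539/16384
(1,3): OLD=6381463/65536 → NEW=0, ERR=6381463/65536
(1,4): OLD=386252965/4194304 → NEW=0, ERR=386252965/4194304
(1,5): OLD=6290058739/67108864 → NEW=0, ERR=6290058739/67108864
(2,0): OLD=911869/8192 → NEW=0, ERR=911869/8192
(2,1): OLD=46947247/262144 → NEW=255, ERR=-19899473/262144
(2,2): OLD=474336461/4194304 → NEW=0, ERR=474336461/4194304
(2,3): OLD=6238573989/33554432 → NEW=255, ERR=-2317806171/33554432
(2,4): OLD=125861218415/1073741824 → NEW=0, ERR=125861218415/1073741824
(2,5): OLD=2977762606073/17179869184 → NEW=255, ERR=-1403104035847/17179869184
(3,0): OLD=618877229/4194304 → NEW=255, ERR=-450670291/4194304
(3,1): OLD=2631704489/33554432 → NEW=0, ERR=2631704489/33554432
(3,2): OLD=46696545035/268435456 → NEW=255, ERR=-21754496245/268435456
(3,3): OLD=1786781639329/17179869184 → NEW=0, ERR=1786781639329/17179869184
(3,4): OLD=26182356085121/137438953472 → NEW=255, ERR=-8864577050239/137438953472
(3,5): OLD=155219756071151/2199023255552 → NEW=0, ERR=155219756071151/2199023255552
(4,0): OLD=72009551363/536870912 → NEW=255, ERR=-64892531197/536870912
(4,1): OLD=933875466151/8589934592 → NEW=0, ERR=933875466151/8589934592
(4,2): OLD=57625694175941/274877906944 → NEW=255, ERR=-12468172094779/274877906944
(4,3): OLD=661898469247673/4398046511104 → NEW=255, ERR=-459603391083847/4398046511104
(4,4): OLD=8434390103962185/70368744177664 → NEW=0, ERR=8434390103962185/70368744177664
(4,5): OLD=256103513623689055/1125899906842624 → NEW=255, ERR=-31000962621180065/1125899906842624
(5,0): OLD=25510331457509/137438953472 → NEW=255, ERR=-9536601677851/137438953472
(5,1): OLD=776508949435701/4398046511104 → NEW=255, ERR=-344992910895819/4398046511104
(5,2): OLD=5196998727348247/35184372088832 → NEW=255, ERR=-3775016155303913/35184372088832
(5,3): OLD=150917402722129645/1125899906842624 → NEW=255, ERR=-136187073522739475/1125899906842624
(5,4): OLD=364437706996111053/2251799813685248 → NEW=255, ERR=-209771245493627187/2251799813685248
(5,5): OLD=5805337933509284465/36028797018963968 → NEW=255, ERR=-3382005306326527375/36028797018963968
(6,0): OLD=13553607415541439/70368744177664 → NEW=255, ERR=-4390422349762881/70368744177664
(6,1): OLD=175343552076599891/1125899906842624 → NEW=255, ERR=-111760924168269229/1125899906842624
(6,2): OLD=605558195995533851/4503599627370496 → NEW=255, ERR=-542859708983942629/4503599627370496
(6,3): OLD=8595888030692085135/72057594037927936 → NEW=0, ERR=8595888030692085135/72057594037927936
(6,4): OLD=266230522965845100783/1152921504606846976 → NEW=255, ERR=-27764460708900878097/1152921504606846976
(6,5): OLD=3510556649728166534953/18446744073709551616 → NEW=255, ERR=-1193363089067769127127/18446744073709551616
Output grid:
  Row 0: ......  (6 black, running=6)
  Row 1: ......  (6 black, running=12)
  Row 2: .#.#.#  (3 black, running=15)
  Row 3: #.#.#.  (3 black, running=18)
  Row 4: #.##.#  (2 black, running=20)
  Row 5: ######  (0 black, running=20)
  Row 6: ###.##  (1 black, running=21)

Answer: 21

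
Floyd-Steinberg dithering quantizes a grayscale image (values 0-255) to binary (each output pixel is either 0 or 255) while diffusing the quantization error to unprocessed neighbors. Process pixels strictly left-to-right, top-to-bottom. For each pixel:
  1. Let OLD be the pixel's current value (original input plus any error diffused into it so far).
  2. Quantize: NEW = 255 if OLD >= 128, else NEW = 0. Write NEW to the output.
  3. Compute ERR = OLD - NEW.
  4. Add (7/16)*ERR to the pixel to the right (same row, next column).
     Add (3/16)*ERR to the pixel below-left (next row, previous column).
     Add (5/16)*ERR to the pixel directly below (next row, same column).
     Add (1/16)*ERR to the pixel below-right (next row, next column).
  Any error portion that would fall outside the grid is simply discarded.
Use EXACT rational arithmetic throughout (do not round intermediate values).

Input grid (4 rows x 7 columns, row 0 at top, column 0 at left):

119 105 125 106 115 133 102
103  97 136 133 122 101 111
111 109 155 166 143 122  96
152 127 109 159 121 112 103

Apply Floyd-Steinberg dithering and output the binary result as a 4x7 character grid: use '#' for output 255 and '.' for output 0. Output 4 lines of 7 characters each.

Answer: .#.#.#.
.#.#..#
.#.##..
#.#.#.#

Derivation:
(0,0): OLD=119 → NEW=0, ERR=119
(0,1): OLD=2513/16 → NEW=255, ERR=-1567/16
(0,2): OLD=21031/256 → NEW=0, ERR=21031/256
(0,3): OLD=581393/4096 → NEW=255, ERR=-463087/4096
(0,4): OLD=4295031/65536 → NEW=0, ERR=4295031/65536
(0,5): OLD=169525825/1048576 → NEW=255, ERR=-97861055/1048576
(0,6): OLD=1026248647/16777216 → NEW=0, ERR=1026248647/16777216
(1,0): OLD=31187/256 → NEW=0, ERR=31187/256
(1,1): OLD=291909/2048 → NEW=255, ERR=-230331/2048
(1,2): OLD=5580329/65536 → NEW=0, ERR=5580329/65536
(1,3): OLD=39936245/262144 → NEW=255, ERR=-26910475/262144
(1,4): OLD=1224796095/16777216 → NEW=0, ERR=1224796095/16777216
(1,5): OLD=16017471599/134217728 → NEW=0, ERR=16017471599/134217728
(1,6): OLD=379016716961/2147483648 → NEW=255, ERR=-168591613279/2147483648
(2,0): OLD=4193735/32768 → NEW=0, ERR=4193735/32768
(2,1): OLD=160878973/1048576 → NEW=255, ERR=-106507907/1048576
(2,2): OLD=1860484279/16777216 → NEW=0, ERR=1860484279/16777216
(2,3): OLD=27037638079/134217728 → NEW=255, ERR=-7187882561/134217728
(2,4): OLD=170020539567/1073741824 → NEW=255, ERR=-103783625553/1073741824
(2,5): OLD=3671314111397/34359738368 → NEW=0, ERR=3671314111397/34359738368
(2,6): OLD=69088900580051/549755813888 → NEW=0, ERR=69088900580051/549755813888
(3,0): OLD=2901610711/16777216 → NEW=255, ERR=-1376579369/16777216
(3,1): OLD=11831629963/134217728 → NEW=0, ERR=11831629963/134217728
(3,2): OLD=178059919377/1073741824 → NEW=255, ERR=-95744245743/1073741824
(3,3): OLD=395398573703/4294967296 → NEW=0, ERR=395398573703/4294967296
(3,4): OLD=81231237917911/549755813888 → NEW=255, ERR=-58956494623529/549755813888
(3,5): OLD=510150785245685/4398046511104 → NEW=0, ERR=510150785245685/4398046511104
(3,6): OLD=14052520376480043/70368744177664 → NEW=255, ERR=-3891509388824277/70368744177664
Row 0: .#.#.#.
Row 1: .#.#..#
Row 2: .#.##..
Row 3: #.#.#.#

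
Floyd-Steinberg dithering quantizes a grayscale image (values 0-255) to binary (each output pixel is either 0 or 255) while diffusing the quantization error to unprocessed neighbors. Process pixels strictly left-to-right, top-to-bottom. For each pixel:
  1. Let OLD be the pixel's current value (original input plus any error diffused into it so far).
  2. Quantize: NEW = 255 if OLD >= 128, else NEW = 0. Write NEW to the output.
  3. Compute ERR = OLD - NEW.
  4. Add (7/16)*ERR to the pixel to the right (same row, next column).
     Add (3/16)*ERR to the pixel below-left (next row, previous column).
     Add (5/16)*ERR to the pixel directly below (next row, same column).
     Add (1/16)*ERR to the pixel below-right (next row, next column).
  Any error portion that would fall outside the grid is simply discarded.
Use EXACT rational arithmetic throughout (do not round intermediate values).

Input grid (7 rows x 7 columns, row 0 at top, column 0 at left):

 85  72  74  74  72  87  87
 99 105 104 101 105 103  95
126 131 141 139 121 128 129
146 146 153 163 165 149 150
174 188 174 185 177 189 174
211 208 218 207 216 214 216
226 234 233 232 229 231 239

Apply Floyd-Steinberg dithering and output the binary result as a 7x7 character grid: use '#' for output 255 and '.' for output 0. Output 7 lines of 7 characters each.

Answer: .....#.
#.##..#
.#.#.#.
#.###.#
##.#.##
#######
#######

Derivation:
(0,0): OLD=85 → NEW=0, ERR=85
(0,1): OLD=1747/16 → NEW=0, ERR=1747/16
(0,2): OLD=31173/256 → NEW=0, ERR=31173/256
(0,3): OLD=521315/4096 → NEW=0, ERR=521315/4096
(0,4): OLD=8367797/65536 → NEW=0, ERR=8367797/65536
(0,5): OLD=149800691/1048576 → NEW=255, ERR=-117586189/1048576
(0,6): OLD=636514469/16777216 → NEW=0, ERR=636514469/16777216
(1,0): OLD=37385/256 → NEW=255, ERR=-27895/256
(1,1): OLD=244927/2048 → NEW=0, ERR=244927/2048
(1,2): OLD=14749739/65536 → NEW=255, ERR=-1961941/65536
(1,3): OLD=41740367/262144 → NEW=255, ERR=-25106353/262144
(1,4): OLD=1508751629/16777216 → NEW=0, ERR=1508751629/16777216
(1,5): OLD=16427458845/134217728 → NEW=0, ERR=16427458845/134217728
(1,6): OLD=329412705043/2147483648 → NEW=255, ERR=-218195625197/2147483648
(2,0): OLD=3747749/32768 → NEW=0, ERR=3747749/32768
(2,1): OLD=215993319/1048576 → NEW=255, ERR=-51393561/1048576
(2,2): OLD=1673003637/16777216 → NEW=0, ERR=1673003637/16777216
(2,3): OLD=22506759437/134217728 → NEW=255, ERR=-11718761203/134217728
(2,4): OLD=137296090973/1073741824 → NEW=0, ERR=137296090973/1073741824
(2,5): OLD=7172921825247/34359738368 → NEW=255, ERR=-1588811458593/34359738368
(2,6): OLD=46546599229961/549755813888 → NEW=0, ERR=46546599229961/549755813888
(3,0): OLD=2894932693/16777216 → NEW=255, ERR=-1383257387/16777216
(3,1): OLD=16167574193/134217728 → NEW=0, ERR=16167574193/134217728
(3,2): OLD=233461751779/1073741824 → NEW=255, ERR=-40342413341/1073741824
(3,3): OLD=642032960293/4294967296 → NEW=255, ERR=-453183700187/4294967296
(3,4): OLD=79532359392981/549755813888 → NEW=255, ERR=-60655373148459/549755813888
(3,5): OLD=484430363925199/4398046511104 → NEW=0, ERR=484430363925199/4398046511104
(3,6): OLD=15604820276624529/70368744177664 → NEW=255, ERR=-2339209488679791/70368744177664
(4,0): OLD=366834581851/2147483648 → NEW=255, ERR=-180773748389/2147483648
(4,1): OLD=6068509084319/34359738368 → NEW=255, ERR=-2693224199521/34359738368
(4,2): OLD=63612646274225/549755813888 → NEW=0, ERR=63612646274225/549755813888
(4,3): OLD=789953364916203/4398046511104 → NEW=255, ERR=-331548495415317/4398046511104
(4,4): OLD=4348722154192529/35184372088832 → NEW=0, ERR=4348722154192529/35184372088832
(4,5): OLD=297650105436925137/1125899906842624 → NEW=255, ERR=10545629192056017/1125899906842624
(4,6): OLD=3145202159064724999/18014398509481984 → NEW=255, ERR=-1448469460853180921/18014398509481984
(5,0): OLD=93456904260685/549755813888 → NEW=255, ERR=-46730828280755/549755813888
(5,1): OLD=715786736963695/4398046511104 → NEW=255, ERR=-405715123367825/4398046511104
(5,2): OLD=6852754017170169/35184372088832 → NEW=255, ERR=-2119260865481991/35184372088832
(5,3): OLD=52775625153676477/281474976710656 → NEW=255, ERR=-19000493907540803/281474976710656
(5,4): OLD=4001652266057617599/18014398509481984 → NEW=255, ERR=-592019353860288321/18014398509481984
(5,5): OLD=28130976357597904207/144115188075855872 → NEW=255, ERR=-8618396601745343153/144115188075855872
(5,6): OLD=381144375880396424897/2305843009213693952 → NEW=255, ERR=-206845591469095532863/2305843009213693952
(6,0): OLD=12816957682818389/70368744177664 → NEW=255, ERR=-5127072082485931/70368744177664
(6,1): OLD=176416752541517913/1125899906842624 → NEW=255, ERR=-110687723703351207/1125899906842624
(6,2): OLD=2751590049836072427/18014398509481984 → NEW=255, ERR=-1842081570081833493/18014398509481984
(6,3): OLD=22516799300751794421/144115188075855872 → NEW=255, ERR=-14232573658591452939/144115188075855872
(6,4): OLD=46143227082435911375/288230376151711744 → NEW=255, ERR=-27355518836250583345/288230376151711744
(6,5): OLD=5604699727382749223355/36893488147419103232 → NEW=255, ERR=-3803139750209122100805/36893488147419103232
(6,6): OLD=95704763576692345577325/590295810358705651712 → NEW=255, ERR=-54820668064777595609235/590295810358705651712
Row 0: .....#.
Row 1: #.##..#
Row 2: .#.#.#.
Row 3: #.###.#
Row 4: ##.#.##
Row 5: #######
Row 6: #######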